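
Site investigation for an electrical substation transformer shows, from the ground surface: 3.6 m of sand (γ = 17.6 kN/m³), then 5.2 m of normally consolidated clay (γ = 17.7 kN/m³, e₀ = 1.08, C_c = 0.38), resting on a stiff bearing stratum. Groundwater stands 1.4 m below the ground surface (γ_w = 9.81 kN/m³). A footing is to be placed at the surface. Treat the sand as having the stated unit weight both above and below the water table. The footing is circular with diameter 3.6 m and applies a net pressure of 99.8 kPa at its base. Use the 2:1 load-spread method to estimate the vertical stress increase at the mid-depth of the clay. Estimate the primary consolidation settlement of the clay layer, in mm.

S_c ≈ 80.8 mm

Mid-depth of clay below the ground surface: z = 3.6 + 5.2/2 = 6.2 m.
Total vertical stress at mid-clay: σ_v = 17.6×3.6 + 17.7×2.6 = 109.38 kPa.
Pore pressure: u = 9.81×(6.2 − 1.4) = 47.088 kPa.
Initial effective stress: σ'_0 = σ_v − u = 109.38 − 47.088 = 62.292 kPa.
Stress increase at mid-clay by the 2:1 spreading method:
Δσ ≈ qD²/(D+z)² = 99.8×3.6²/(3.6+6.2)² = 13.467 kPa
Final effective stress: σ'_f = σ'_0 + Δσ = 62.292 + 13.467 = 75.759 kPa.
Normally consolidated clay, so the full stress increment lies on the virgin compression line:
S_c = C_c·H/(1+e₀)·log₁₀(σ'_f/σ'_0) = 0.38×5.2/(1+1.08)×log₁₀(75.759/62.292)
    = 0.95 × 0.085002 = 0.08075 m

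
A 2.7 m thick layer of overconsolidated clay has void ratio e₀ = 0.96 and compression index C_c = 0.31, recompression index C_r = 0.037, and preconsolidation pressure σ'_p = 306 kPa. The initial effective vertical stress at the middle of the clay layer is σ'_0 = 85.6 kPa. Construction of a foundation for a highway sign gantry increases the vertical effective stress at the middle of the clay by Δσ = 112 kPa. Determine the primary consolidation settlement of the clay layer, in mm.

Final effective stress: σ'_f = 85.6 + 112 = 197.6 kPa.
σ'_f = 197.6 ≤ σ'_p = 306 kPa, so the clay remains overconsolidated and only the recompression index applies:
S_c = C_r·H/(1+e₀)·log₁₀(σ'_f/σ'_0) = 0.037×2.7/1.96×log₁₀(197.6/85.6)
    = 0.050971 × 0.36331 = 0.01852 m

S_c ≈ 18.5 mm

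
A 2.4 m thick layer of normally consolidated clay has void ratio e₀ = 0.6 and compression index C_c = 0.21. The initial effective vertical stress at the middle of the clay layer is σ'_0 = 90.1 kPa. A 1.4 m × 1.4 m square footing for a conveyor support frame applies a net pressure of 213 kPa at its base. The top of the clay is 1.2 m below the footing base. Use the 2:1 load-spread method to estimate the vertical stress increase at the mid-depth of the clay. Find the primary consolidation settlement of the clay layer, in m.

S_c ≈ 0.0381 m

Mid-depth of clay below the footing base: z = 1.2 + 2.4/2 = 2.4 m.
Stress increase at mid-clay by the 2:1 spreading method:
Δσ = qBL/((B+z)(L+z)) = 213×1.4×1.4/((1.4+2.4)(1.4+2.4)) = 28.911 kPa
Final effective stress: σ'_f = σ'_0 + Δσ = 90.1 + 28.911 = 119.01 kPa.
Normally consolidated clay, so the full stress increment lies on the virgin compression line:
S_c = C_c·H/(1+e₀)·log₁₀(σ'_f/σ'_0) = 0.21×2.4/(1+0.6)×log₁₀(119.01/90.1)
    = 0.315 × 0.12086 = 0.03807 m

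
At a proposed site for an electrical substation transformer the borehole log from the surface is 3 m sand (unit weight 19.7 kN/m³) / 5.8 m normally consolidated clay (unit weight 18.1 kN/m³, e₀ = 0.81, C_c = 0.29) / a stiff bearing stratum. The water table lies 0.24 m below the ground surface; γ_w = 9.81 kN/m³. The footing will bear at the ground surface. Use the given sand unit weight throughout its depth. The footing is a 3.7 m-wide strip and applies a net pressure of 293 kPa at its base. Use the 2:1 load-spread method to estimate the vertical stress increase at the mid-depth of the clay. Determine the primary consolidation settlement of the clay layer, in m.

S_c ≈ 0.445 m

Mid-depth of clay below the ground surface: z = 3 + 5.8/2 = 5.9 m.
Total vertical stress at mid-clay: σ_v = 19.7×3 + 18.1×2.9 = 111.59 kPa.
Pore pressure: u = 9.81×(5.9 − 0.24) = 55.525 kPa.
Initial effective stress: σ'_0 = σ_v − u = 111.59 − 55.525 = 56.065 kPa.
Stress increase at mid-clay by the 2:1 spreading method:
Δσ = qB/(B+z) = 293×3.7/(3.7+5.9) = 112.93 kPa
Final effective stress: σ'_f = σ'_0 + Δσ = 56.065 + 112.93 = 169 kPa.
Normally consolidated clay, so the full stress increment lies on the virgin compression line:
S_c = C_c·H/(1+e₀)·log₁₀(σ'_f/σ'_0) = 0.29×5.8/(1+0.81)×log₁₀(169/56.065)
    = 0.92928 × 0.47919 = 0.4453 m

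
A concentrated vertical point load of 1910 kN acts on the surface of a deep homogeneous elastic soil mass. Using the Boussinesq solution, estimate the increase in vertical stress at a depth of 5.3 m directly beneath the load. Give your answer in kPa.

Δσ_z ≈ 32.5 kPa

Boussinesq vertical stress below a point load on an elastic half-space:
Δσ_z = 3P/(2πz²) · [1 + (r/z)²]^(−5/2)
r/z = 0/5.3 = 0; [1+(r/z)²]^(−5/2) = 1.
Δσ_z = 3×1910/(2π×5.3²) × 1 = 32.466 × 1 = 32.47 kPa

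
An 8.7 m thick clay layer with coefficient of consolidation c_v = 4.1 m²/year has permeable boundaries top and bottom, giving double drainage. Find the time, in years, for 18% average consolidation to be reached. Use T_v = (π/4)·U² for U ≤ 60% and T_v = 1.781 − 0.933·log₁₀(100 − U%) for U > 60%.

t ≈ 0.117 years

Drainage path length: H_d = H/2 = 4.35 m (double drainage).
U ≤ 60%: T_v = (π/4)·U² = (π/4)×0.18² = 0.025447.
t = T_v·H_d²/c_v = 0.025447×4.35²/4.1 = 0.1174 years.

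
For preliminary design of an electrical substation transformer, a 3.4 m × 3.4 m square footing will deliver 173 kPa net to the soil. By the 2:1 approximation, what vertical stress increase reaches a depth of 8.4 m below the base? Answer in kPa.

Δσ_z ≈ 14.4 kPa

By the 2:1 method the load spreads at 1 horizontal : 2 vertical, so at depth z the loaded area has grown by z in each plan dimension:
Δσ = qBL/((B+z)(L+z)) = 173×3.4×3.4/((3.4+8.4)(3.4+8.4)) = 14.363 kPa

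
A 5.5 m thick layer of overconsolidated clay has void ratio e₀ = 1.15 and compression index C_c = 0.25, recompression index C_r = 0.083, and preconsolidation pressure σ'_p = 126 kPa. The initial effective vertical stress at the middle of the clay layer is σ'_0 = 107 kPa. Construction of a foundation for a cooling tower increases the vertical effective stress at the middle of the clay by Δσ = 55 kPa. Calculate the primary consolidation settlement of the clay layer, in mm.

S_c ≈ 84.9 mm

Final effective stress: σ'_f = 107 + 55 = 162 kPa.
σ'_f = 162 > σ'_p = 126 kPa, so the stress path crosses the preconsolidation pressure — recompression up to σ'_p, then virgin compression beyond:
S_c = H/(1+e₀)·[C_r·log₁₀(σ'_p/σ'_0) + C_c·log₁₀(σ'_f/σ'_p)]
    = 5.5/2.15 × [0.083×log₁₀(126/107) + 0.25×log₁₀(162/126)]
    = 2.5581 × [0.0058919 + 0.027286] = 0.08487 m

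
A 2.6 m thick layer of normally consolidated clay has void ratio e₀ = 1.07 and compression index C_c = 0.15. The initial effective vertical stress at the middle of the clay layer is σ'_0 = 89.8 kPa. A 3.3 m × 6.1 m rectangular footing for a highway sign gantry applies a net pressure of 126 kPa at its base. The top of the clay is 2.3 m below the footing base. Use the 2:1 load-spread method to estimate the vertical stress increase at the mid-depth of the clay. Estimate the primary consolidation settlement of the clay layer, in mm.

Mid-depth of clay below the footing base: z = 2.3 + 2.6/2 = 3.6 m.
Stress increase at mid-clay by the 2:1 spreading method:
Δσ = qBL/((B+z)(L+z)) = 126×3.3×6.1/((3.3+3.6)(6.1+3.6)) = 37.896 kPa
Final effective stress: σ'_f = σ'_0 + Δσ = 89.8 + 37.896 = 127.7 kPa.
Normally consolidated clay, so the full stress increment lies on the virgin compression line:
S_c = C_c·H/(1+e₀)·log₁₀(σ'_f/σ'_0) = 0.15×2.6/(1+1.07)×log₁₀(127.7/89.8)
    = 0.18841 × 0.15291 = 0.02881 m

S_c ≈ 28.8 mm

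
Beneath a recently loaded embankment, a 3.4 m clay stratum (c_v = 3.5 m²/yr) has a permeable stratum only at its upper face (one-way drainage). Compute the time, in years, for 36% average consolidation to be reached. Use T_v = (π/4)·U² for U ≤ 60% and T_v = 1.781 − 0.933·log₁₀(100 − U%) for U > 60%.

Drainage path length: H_d = H = 3.4 m (single drainage).
U ≤ 60%: T_v = (π/4)·U² = (π/4)×0.36² = 0.10179.
t = T_v·H_d²/c_v = 0.10179×3.4²/3.5 = 0.3362 years.

t ≈ 0.336 years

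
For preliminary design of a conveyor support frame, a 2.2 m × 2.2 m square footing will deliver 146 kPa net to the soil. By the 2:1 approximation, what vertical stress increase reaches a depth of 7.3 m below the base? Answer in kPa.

Δσ_z ≈ 7.83 kPa

By the 2:1 method the load spreads at 1 horizontal : 2 vertical, so at depth z the loaded area has grown by z in each plan dimension:
Δσ = qBL/((B+z)(L+z)) = 146×2.2×2.2/((2.2+7.3)(2.2+7.3)) = 7.8298 kPa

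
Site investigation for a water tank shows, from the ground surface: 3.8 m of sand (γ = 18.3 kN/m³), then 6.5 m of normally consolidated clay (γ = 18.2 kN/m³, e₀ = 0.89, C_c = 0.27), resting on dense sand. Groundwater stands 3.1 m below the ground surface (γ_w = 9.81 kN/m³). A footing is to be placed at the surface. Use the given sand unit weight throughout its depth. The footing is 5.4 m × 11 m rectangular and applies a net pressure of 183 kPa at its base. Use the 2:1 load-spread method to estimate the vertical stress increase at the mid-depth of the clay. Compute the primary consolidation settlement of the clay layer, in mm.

S_c ≈ 174 mm

Mid-depth of clay below the ground surface: z = 3.8 + 6.5/2 = 7.05 m.
Total vertical stress at mid-clay: σ_v = 18.3×3.8 + 18.2×3.25 = 128.69 kPa.
Pore pressure: u = 9.81×(7.05 − 3.1) = 38.75 kPa.
Initial effective stress: σ'_0 = σ_v − u = 128.69 − 38.75 = 89.94 kPa.
Stress increase at mid-clay by the 2:1 spreading method:
Δσ = qBL/((B+z)(L+z)) = 183×5.4×11/((5.4+7.05)(11+7.05)) = 48.372 kPa
Final effective stress: σ'_f = σ'_0 + Δσ = 89.94 + 48.372 = 138.31 kPa.
Normally consolidated clay, so the full stress increment lies on the virgin compression line:
S_c = C_c·H/(1+e₀)·log₁₀(σ'_f/σ'_0) = 0.27×6.5/(1+0.89)×log₁₀(138.31/89.94)
    = 0.92857 × 0.1869 = 0.1735 m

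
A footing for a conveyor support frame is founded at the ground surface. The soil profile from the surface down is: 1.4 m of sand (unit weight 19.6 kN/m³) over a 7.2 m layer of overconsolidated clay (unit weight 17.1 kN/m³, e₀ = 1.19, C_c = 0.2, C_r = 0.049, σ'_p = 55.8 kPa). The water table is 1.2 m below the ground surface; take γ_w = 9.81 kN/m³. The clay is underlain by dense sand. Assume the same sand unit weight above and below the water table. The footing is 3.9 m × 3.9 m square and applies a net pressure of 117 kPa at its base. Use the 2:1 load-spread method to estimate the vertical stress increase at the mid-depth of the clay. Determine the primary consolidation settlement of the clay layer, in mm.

S_c ≈ 86.6 mm

Mid-depth of clay below the ground surface: z = 1.4 + 7.2/2 = 5 m.
Total vertical stress at mid-clay: σ_v = 19.6×1.4 + 17.1×3.6 = 89 kPa.
Pore pressure: u = 9.81×(5 − 1.2) = 37.278 kPa.
Initial effective stress: σ'_0 = σ_v − u = 89 − 37.278 = 51.722 kPa.
Stress increase at mid-clay by the 2:1 spreading method:
Δσ = qBL/((B+z)(L+z)) = 117×3.9×3.9/((3.9+5)(3.9+5)) = 22.466 kPa
Final effective stress: σ'_f = 51.722 + 22.466 = 74.188 kPa.
σ'_f = 74.188 > σ'_p = 55.8 kPa, so the stress path crosses the preconsolidation pressure — recompression up to σ'_p, then virgin compression beyond:
S_c = H/(1+e₀)·[C_r·log₁₀(σ'_p/σ'_0) + C_c·log₁₀(σ'_f/σ'_p)]
    = 7.2/2.19 × [0.049×log₁₀(55.8/51.722) + 0.2×log₁₀(74.188/55.8)]
    = 3.2877 × [0.001615 + 0.02474] = 0.08665 m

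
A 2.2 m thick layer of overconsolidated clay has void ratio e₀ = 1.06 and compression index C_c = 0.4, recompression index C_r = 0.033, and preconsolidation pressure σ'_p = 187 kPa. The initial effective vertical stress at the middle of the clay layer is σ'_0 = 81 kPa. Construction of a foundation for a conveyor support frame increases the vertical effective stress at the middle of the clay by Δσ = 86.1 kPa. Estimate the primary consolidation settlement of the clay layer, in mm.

S_c ≈ 11.1 mm

Final effective stress: σ'_f = 81 + 86.1 = 167.1 kPa.
σ'_f = 167.1 ≤ σ'_p = 187 kPa, so the clay remains overconsolidated and only the recompression index applies:
S_c = C_r·H/(1+e₀)·log₁₀(σ'_f/σ'_0) = 0.033×2.2/2.06×log₁₀(167.1/81)
    = 0.035244 × 0.31449 = 0.01108 m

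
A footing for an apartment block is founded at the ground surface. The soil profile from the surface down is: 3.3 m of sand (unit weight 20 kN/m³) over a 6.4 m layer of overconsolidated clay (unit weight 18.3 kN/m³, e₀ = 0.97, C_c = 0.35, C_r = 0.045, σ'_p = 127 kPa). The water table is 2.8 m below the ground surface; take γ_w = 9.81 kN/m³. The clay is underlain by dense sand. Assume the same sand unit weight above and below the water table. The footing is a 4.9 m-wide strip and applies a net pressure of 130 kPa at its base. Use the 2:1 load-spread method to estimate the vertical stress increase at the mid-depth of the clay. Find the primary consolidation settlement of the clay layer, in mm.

S_c ≈ 85.6 mm

Mid-depth of clay below the ground surface: z = 3.3 + 6.4/2 = 6.5 m.
Total vertical stress at mid-clay: σ_v = 20×3.3 + 18.3×3.2 = 124.56 kPa.
Pore pressure: u = 9.81×(6.5 − 2.8) = 36.297 kPa.
Initial effective stress: σ'_0 = σ_v − u = 124.56 − 36.297 = 88.263 kPa.
Stress increase at mid-clay by the 2:1 spreading method:
Δσ = qB/(B+z) = 130×4.9/(4.9+6.5) = 55.877 kPa
Final effective stress: σ'_f = 88.263 + 55.877 = 144.14 kPa.
σ'_f = 144.14 > σ'_p = 127 kPa, so the stress path crosses the preconsolidation pressure — recompression up to σ'_p, then virgin compression beyond:
S_c = H/(1+e₀)·[C_r·log₁₀(σ'_p/σ'_0) + C_c·log₁₀(σ'_f/σ'_p)]
    = 6.4/1.97 × [0.045×log₁₀(127/88.263) + 0.35×log₁₀(144.14/127)]
    = 3.2487 × [0.0071111 + 0.019243] = 0.08562 m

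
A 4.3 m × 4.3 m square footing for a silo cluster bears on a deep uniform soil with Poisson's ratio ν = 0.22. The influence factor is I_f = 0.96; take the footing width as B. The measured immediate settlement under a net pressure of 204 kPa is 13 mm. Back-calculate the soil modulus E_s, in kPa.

S_e = q·B·(1−ν²)/E_s · I_f  ⇒  E_s = q·B·(1−ν²)·I_f / S_e.
E_s = 204 × 4.3 × 0.9516 × 0.96 / 0.013 = 61640 kPa

E_s ≈ 61600 kPa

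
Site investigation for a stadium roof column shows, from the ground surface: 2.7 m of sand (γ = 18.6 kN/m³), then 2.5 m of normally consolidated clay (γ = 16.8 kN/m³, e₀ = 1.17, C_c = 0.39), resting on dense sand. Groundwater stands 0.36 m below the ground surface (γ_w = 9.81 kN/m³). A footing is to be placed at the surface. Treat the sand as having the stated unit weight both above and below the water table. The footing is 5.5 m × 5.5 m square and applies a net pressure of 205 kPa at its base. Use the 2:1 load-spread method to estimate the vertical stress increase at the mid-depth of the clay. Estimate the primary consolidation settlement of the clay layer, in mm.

S_c ≈ 210 mm

Mid-depth of clay below the ground surface: z = 2.7 + 2.5/2 = 3.95 m.
Total vertical stress at mid-clay: σ_v = 18.6×2.7 + 16.8×1.25 = 71.22 kPa.
Pore pressure: u = 9.81×(3.95 − 0.36) = 35.218 kPa.
Initial effective stress: σ'_0 = σ_v − u = 71.22 − 35.218 = 36.002 kPa.
Stress increase at mid-clay by the 2:1 spreading method:
Δσ = qBL/((B+z)(L+z)) = 205×5.5×5.5/((5.5+3.95)(5.5+3.95)) = 69.441 kPa
Final effective stress: σ'_f = σ'_0 + Δσ = 36.002 + 69.441 = 105.44 kPa.
Normally consolidated clay, so the full stress increment lies on the virgin compression line:
S_c = C_c·H/(1+e₀)·log₁₀(σ'_f/σ'_0) = 0.39×2.5/(1+1.17)×log₁₀(105.44/36.002)
    = 0.44931 × 0.46668 = 0.2097 m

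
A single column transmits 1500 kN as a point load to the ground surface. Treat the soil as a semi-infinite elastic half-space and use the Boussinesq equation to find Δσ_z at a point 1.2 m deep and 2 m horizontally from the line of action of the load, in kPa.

Boussinesq vertical stress below a point load on an elastic half-space:
Δσ_z = 3P/(2πz²) · [1 + (r/z)²]^(−5/2)
r/z = 2/1.2 = 1.6667; [1+(r/z)²]^(−5/2) = 0.03605.
Δσ_z = 3×1500/(2π×1.2²) × 0.03605 = 497.36 × 0.03605 = 17.93 kPa

Δσ_z ≈ 17.9 kPa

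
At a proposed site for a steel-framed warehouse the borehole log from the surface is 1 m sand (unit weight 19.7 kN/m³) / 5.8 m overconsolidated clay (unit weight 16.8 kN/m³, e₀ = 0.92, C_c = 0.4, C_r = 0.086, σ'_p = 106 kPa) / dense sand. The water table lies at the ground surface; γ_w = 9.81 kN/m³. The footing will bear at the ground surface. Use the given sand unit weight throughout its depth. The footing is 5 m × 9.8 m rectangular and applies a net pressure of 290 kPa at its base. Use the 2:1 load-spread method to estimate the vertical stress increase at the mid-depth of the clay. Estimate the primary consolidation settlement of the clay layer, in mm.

S_c ≈ 312 mm

Mid-depth of clay below the ground surface: z = 1 + 5.8/2 = 3.9 m.
Total vertical stress at mid-clay: σ_v = 19.7×1 + 16.8×2.9 = 68.42 kPa.
Pore pressure: u = 9.81×(3.9 − 0) = 38.259 kPa.
Initial effective stress: σ'_0 = σ_v − u = 68.42 − 38.259 = 30.161 kPa.
Stress increase at mid-clay by the 2:1 spreading method:
Δσ = qBL/((B+z)(L+z)) = 290×5×9.8/((5+3.9)(9.8+3.9)) = 116.54 kPa
Final effective stress: σ'_f = 30.161 + 116.54 = 146.7 kPa.
σ'_f = 146.7 > σ'_p = 106 kPa, so the stress path crosses the preconsolidation pressure — recompression up to σ'_p, then virgin compression beyond:
S_c = H/(1+e₀)·[C_r·log₁₀(σ'_p/σ'_0) + C_c·log₁₀(σ'_f/σ'_p)]
    = 5.8/1.92 × [0.086×log₁₀(106/30.161) + 0.4×log₁₀(146.7/106)]
    = 3.0208 × [0.046944 + 0.05645] = 0.3123 m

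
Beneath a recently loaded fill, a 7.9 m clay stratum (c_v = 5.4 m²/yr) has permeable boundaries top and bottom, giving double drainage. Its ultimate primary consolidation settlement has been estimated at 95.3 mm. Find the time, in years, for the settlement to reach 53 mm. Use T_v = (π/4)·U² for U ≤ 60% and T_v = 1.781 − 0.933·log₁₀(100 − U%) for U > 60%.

t ≈ 0.702 years

Drainage path length: H_d = H/2 = 3.95 m (double drainage).
U = S(t)/S_ult = 53/95.3 = 0.5561.
U ≤ 60%: T_v = (π/4)·U² = (π/4)×0.55614² = 0.24292.
t = T_v·H_d²/c_v = 0.24292×3.95²/5.4 = 0.7019 years.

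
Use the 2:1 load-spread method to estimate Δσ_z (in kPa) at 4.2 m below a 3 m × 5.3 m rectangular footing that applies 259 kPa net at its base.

Δσ_z ≈ 60.2 kPa

By the 2:1 method the load spreads at 1 horizontal : 2 vertical, so at depth z the loaded area has grown by z in each plan dimension:
Δσ = qBL/((B+z)(L+z)) = 259×3×5.3/((3+4.2)(5.3+4.2)) = 60.206 kPa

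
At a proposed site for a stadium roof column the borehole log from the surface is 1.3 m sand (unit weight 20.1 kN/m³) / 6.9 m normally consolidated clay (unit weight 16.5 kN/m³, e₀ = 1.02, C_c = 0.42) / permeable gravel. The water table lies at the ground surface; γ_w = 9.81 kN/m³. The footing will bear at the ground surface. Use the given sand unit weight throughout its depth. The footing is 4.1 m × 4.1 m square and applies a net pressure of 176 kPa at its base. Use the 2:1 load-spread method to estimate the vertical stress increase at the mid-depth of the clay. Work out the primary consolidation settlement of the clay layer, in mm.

Mid-depth of clay below the ground surface: z = 1.3 + 6.9/2 = 4.75 m.
Total vertical stress at mid-clay: σ_v = 20.1×1.3 + 16.5×3.45 = 83.055 kPa.
Pore pressure: u = 9.81×(4.75 − 0) = 46.598 kPa.
Initial effective stress: σ'_0 = σ_v − u = 83.055 − 46.598 = 36.457 kPa.
Stress increase at mid-clay by the 2:1 spreading method:
Δσ = qBL/((B+z)(L+z)) = 176×4.1×4.1/((4.1+4.75)(4.1+4.75)) = 37.774 kPa
Final effective stress: σ'_f = σ'_0 + Δσ = 36.457 + 37.774 = 74.231 kPa.
Normally consolidated clay, so the full stress increment lies on the virgin compression line:
S_c = C_c·H/(1+e₀)·log₁₀(σ'_f/σ'_0) = 0.42×6.9/(1+1.02)×log₁₀(74.231/36.457)
    = 1.4347 × 0.3088 = 0.443 m

S_c ≈ 443 mm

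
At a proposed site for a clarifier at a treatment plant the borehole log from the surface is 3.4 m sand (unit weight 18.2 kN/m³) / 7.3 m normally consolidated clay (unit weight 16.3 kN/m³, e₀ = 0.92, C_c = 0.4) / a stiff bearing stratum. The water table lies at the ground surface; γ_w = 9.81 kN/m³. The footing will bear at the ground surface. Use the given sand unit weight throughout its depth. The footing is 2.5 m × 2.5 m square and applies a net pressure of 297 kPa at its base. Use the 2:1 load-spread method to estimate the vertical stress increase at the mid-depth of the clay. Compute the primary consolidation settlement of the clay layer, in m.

Mid-depth of clay below the ground surface: z = 3.4 + 7.3/2 = 7.05 m.
Total vertical stress at mid-clay: σ_v = 18.2×3.4 + 16.3×3.65 = 121.38 kPa.
Pore pressure: u = 9.81×(7.05 − 0) = 69.16 kPa.
Initial effective stress: σ'_0 = σ_v − u = 121.38 − 69.16 = 52.22 kPa.
Stress increase at mid-clay by the 2:1 spreading method:
Δσ = qBL/((B+z)(L+z)) = 297×2.5×2.5/((2.5+7.05)(2.5+7.05)) = 20.353 kPa
Final effective stress: σ'_f = σ'_0 + Δσ = 52.22 + 20.353 = 72.573 kPa.
Normally consolidated clay, so the full stress increment lies on the virgin compression line:
S_c = C_c·H/(1+e₀)·log₁₀(σ'_f/σ'_0) = 0.4×7.3/(1+0.92)×log₁₀(72.573/52.22)
    = 1.5208 × 0.14294 = 0.2174 m

S_c ≈ 0.217 m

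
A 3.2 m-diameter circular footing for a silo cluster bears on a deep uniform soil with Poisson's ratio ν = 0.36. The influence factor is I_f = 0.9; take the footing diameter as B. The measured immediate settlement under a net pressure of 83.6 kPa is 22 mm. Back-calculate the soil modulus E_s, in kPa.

S_e = q·B·(1−ν²)/E_s · I_f  ⇒  E_s = q·B·(1−ν²)·I_f / S_e.
E_s = 83.6 × 3.2 × 0.8704 × 0.9 / 0.022 = 9526 kPa

E_s ≈ 9530 kPa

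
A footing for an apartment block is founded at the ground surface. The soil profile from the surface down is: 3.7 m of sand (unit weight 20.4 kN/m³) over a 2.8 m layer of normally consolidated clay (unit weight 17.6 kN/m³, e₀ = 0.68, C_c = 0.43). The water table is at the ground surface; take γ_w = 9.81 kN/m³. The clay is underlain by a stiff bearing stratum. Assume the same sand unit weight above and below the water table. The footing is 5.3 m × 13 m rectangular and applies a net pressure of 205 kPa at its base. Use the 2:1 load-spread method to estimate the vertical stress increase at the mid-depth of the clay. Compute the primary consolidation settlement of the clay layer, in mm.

S_c ≈ 285 mm

Mid-depth of clay below the ground surface: z = 3.7 + 2.8/2 = 5.1 m.
Total vertical stress at mid-clay: σ_v = 20.4×3.7 + 17.6×1.4 = 100.12 kPa.
Pore pressure: u = 9.81×(5.1 − 0) = 50.031 kPa.
Initial effective stress: σ'_0 = σ_v − u = 100.12 − 50.031 = 50.089 kPa.
Stress increase at mid-clay by the 2:1 spreading method:
Δσ = qBL/((B+z)(L+z)) = 205×5.3×13/((5.3+5.1)(13+5.1)) = 75.035 kPa
Final effective stress: σ'_f = σ'_0 + Δσ = 50.089 + 75.035 = 125.12 kPa.
Normally consolidated clay, so the full stress increment lies on the virgin compression line:
S_c = C_c·H/(1+e₀)·log₁₀(σ'_f/σ'_0) = 0.43×2.8/(1+0.68)×log₁₀(125.12/50.089)
    = 0.71667 × 0.39758 = 0.2849 m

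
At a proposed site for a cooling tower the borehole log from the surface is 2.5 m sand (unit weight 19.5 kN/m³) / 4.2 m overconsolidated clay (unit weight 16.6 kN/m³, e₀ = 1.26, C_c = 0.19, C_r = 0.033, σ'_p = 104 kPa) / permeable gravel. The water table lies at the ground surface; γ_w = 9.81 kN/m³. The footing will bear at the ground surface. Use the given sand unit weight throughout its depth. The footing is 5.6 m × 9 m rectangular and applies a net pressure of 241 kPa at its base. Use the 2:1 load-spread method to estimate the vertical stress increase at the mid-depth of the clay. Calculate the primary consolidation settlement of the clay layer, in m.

S_c ≈ 0.056 m

Mid-depth of clay below the ground surface: z = 2.5 + 4.2/2 = 4.6 m.
Total vertical stress at mid-clay: σ_v = 19.5×2.5 + 16.6×2.1 = 83.61 kPa.
Pore pressure: u = 9.81×(4.6 − 0) = 45.126 kPa.
Initial effective stress: σ'_0 = σ_v − u = 83.61 − 45.126 = 38.484 kPa.
Stress increase at mid-clay by the 2:1 spreading method:
Δσ = qBL/((B+z)(L+z)) = 241×5.6×9/((5.6+4.6)(9+4.6)) = 87.561 kPa
Final effective stress: σ'_f = 38.484 + 87.561 = 126.05 kPa.
σ'_f = 126.05 > σ'_p = 104 kPa, so the stress path crosses the preconsolidation pressure — recompression up to σ'_p, then virgin compression beyond:
S_c = H/(1+e₀)·[C_r·log₁₀(σ'_p/σ'_0) + C_c·log₁₀(σ'_f/σ'_p)]
    = 4.2/2.26 × [0.033×log₁₀(104/38.484) + 0.19×log₁₀(126.05/104)]
    = 1.8584 × [0.014248 + 0.015867] = 0.05597 m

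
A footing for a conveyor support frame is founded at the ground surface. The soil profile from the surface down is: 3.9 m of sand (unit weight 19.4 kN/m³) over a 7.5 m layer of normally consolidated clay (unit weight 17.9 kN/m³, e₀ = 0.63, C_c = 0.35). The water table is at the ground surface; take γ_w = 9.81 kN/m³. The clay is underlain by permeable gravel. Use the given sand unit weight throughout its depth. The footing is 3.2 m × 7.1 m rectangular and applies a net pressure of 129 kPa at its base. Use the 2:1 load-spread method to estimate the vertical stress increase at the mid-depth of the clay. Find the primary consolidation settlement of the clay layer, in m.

S_c ≈ 0.167 m

Mid-depth of clay below the ground surface: z = 3.9 + 7.5/2 = 7.65 m.
Total vertical stress at mid-clay: σ_v = 19.4×3.9 + 17.9×3.75 = 142.78 kPa.
Pore pressure: u = 9.81×(7.65 − 0) = 75.047 kPa.
Initial effective stress: σ'_0 = σ_v − u = 142.78 − 75.047 = 67.733 kPa.
Stress increase at mid-clay by the 2:1 spreading method:
Δσ = qBL/((B+z)(L+z)) = 129×3.2×7.1/((3.2+7.65)(7.1+7.65)) = 18.314 kPa
Final effective stress: σ'_f = σ'_0 + Δσ = 67.733 + 18.314 = 86.047 kPa.
Normally consolidated clay, so the full stress increment lies on the virgin compression line:
S_c = C_c·H/(1+e₀)·log₁₀(σ'_f/σ'_0) = 0.35×7.5/(1+0.63)×log₁₀(86.047/67.733)
    = 1.6104 × 0.10394 = 0.1674 m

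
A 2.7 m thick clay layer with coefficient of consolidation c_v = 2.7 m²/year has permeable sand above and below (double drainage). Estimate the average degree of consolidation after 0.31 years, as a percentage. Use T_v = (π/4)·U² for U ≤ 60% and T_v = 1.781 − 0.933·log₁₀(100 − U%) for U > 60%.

Drainage path length: H_d = H/2 = 1.35 m (double drainage).
T_v = c_v·t/H_d² = 2.7×0.31/1.35² = 0.45926.
T_v = 0.45926 corresponds to the U > 60% branch:
U = 1 − 10^((1.781 − T_v)/0.933)/100 = 0.739

U ≈ 73.9 %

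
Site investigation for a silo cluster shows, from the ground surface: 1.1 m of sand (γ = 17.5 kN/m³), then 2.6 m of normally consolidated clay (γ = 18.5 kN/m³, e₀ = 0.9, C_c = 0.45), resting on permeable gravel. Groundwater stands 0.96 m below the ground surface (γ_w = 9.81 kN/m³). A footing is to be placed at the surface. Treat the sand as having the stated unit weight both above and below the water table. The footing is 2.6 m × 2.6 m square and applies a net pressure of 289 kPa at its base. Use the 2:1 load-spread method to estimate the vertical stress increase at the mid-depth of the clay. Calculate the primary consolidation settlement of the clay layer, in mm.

Mid-depth of clay below the ground surface: z = 1.1 + 2.6/2 = 2.4 m.
Total vertical stress at mid-clay: σ_v = 17.5×1.1 + 18.5×1.3 = 43.3 kPa.
Pore pressure: u = 9.81×(2.4 − 0.96) = 14.126 kPa.
Initial effective stress: σ'_0 = σ_v − u = 43.3 − 14.126 = 29.174 kPa.
Stress increase at mid-clay by the 2:1 spreading method:
Δσ = qBL/((B+z)(L+z)) = 289×2.6×2.6/((2.6+2.4)(2.6+2.4)) = 78.146 kPa
Final effective stress: σ'_f = σ'_0 + Δσ = 29.174 + 78.146 = 107.32 kPa.
Normally consolidated clay, so the full stress increment lies on the virgin compression line:
S_c = C_c·H/(1+e₀)·log₁₀(σ'_f/σ'_0) = 0.45×2.6/(1+0.9)×log₁₀(107.32/29.174)
    = 0.61579 × 0.56568 = 0.3483 m

S_c ≈ 348 mm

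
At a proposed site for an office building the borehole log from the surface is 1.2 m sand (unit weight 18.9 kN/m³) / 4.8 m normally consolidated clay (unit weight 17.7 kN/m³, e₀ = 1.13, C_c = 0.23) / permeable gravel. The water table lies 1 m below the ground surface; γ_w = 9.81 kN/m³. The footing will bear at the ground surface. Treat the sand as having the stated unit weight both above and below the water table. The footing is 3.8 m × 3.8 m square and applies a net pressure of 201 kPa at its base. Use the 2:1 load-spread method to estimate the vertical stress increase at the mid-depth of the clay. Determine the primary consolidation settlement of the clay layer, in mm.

Mid-depth of clay below the ground surface: z = 1.2 + 4.8/2 = 3.6 m.
Total vertical stress at mid-clay: σ_v = 18.9×1.2 + 17.7×2.4 = 65.16 kPa.
Pore pressure: u = 9.81×(3.6 − 1) = 25.506 kPa.
Initial effective stress: σ'_0 = σ_v − u = 65.16 − 25.506 = 39.654 kPa.
Stress increase at mid-clay by the 2:1 spreading method:
Δσ = qBL/((B+z)(L+z)) = 201×3.8×3.8/((3.8+3.6)(3.8+3.6)) = 53.003 kPa
Final effective stress: σ'_f = σ'_0 + Δσ = 39.654 + 53.003 = 92.657 kPa.
Normally consolidated clay, so the full stress increment lies on the virgin compression line:
S_c = C_c·H/(1+e₀)·log₁₀(σ'_f/σ'_0) = 0.23×4.8/(1+1.13)×log₁₀(92.657/39.654)
    = 0.51831 × 0.36859 = 0.191 m

S_c ≈ 191 mm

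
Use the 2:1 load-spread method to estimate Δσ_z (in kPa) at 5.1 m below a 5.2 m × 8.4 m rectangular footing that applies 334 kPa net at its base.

By the 2:1 method the load spreads at 1 horizontal : 2 vertical, so at depth z the loaded area has grown by z in each plan dimension:
Δσ = qBL/((B+z)(L+z)) = 334×5.2×8.4/((5.2+5.1)(8.4+5.1)) = 104.92 kPa

Δσ_z ≈ 105 kPa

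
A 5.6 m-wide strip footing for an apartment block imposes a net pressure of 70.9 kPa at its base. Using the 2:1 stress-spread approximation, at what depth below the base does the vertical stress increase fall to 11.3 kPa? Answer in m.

z ≈ 29.5 m

2:1 spreading — at depth z the loaded area has grown by z in each plan dimension:
qB/(B+z) = Δσ_z ⇒ z = qB/Δσ_z − B = 70.9×5.6/11.3 − 5.6 = 29.54 m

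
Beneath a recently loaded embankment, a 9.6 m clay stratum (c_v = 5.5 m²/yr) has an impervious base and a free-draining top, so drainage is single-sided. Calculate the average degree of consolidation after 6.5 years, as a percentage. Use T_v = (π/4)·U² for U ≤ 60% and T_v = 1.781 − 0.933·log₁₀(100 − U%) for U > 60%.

U ≈ 68.9 %

Drainage path length: H_d = H = 9.6 m (single drainage).
T_v = c_v·t/H_d² = 5.5×6.5/9.6² = 0.38791.
T_v = 0.38791 corresponds to the U > 60% branch:
U = 1 − 10^((1.781 − T_v)/0.933)/100 = 0.6887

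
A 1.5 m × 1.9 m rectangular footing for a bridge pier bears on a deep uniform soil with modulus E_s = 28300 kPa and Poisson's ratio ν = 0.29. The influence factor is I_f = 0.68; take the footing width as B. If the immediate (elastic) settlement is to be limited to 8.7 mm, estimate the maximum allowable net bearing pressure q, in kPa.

S_e = q·B·(1−ν²)/E_s · I_f  ⇒  q = S_e·E_s / (B·(1−ν²)·I_f).
q = 0.0087 × 28300 / (1.5 × 0.9159 × 0.68) = 263.5 kPa

q ≈ 264 kPa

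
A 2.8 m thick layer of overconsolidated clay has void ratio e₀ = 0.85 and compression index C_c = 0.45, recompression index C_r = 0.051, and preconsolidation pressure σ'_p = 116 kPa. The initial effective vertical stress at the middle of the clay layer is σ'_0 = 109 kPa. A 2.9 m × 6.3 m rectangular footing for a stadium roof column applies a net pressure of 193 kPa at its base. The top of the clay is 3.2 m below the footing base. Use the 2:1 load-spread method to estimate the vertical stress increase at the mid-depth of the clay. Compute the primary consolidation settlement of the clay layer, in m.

Mid-depth of clay below the footing base: z = 3.2 + 2.8/2 = 4.6 m.
Stress increase at mid-clay by the 2:1 spreading method:
Δσ = qBL/((B+z)(L+z)) = 193×2.9×6.3/((2.9+4.6)(6.3+4.6)) = 43.133 kPa
Final effective stress: σ'_f = 109 + 43.133 = 152.13 kPa.
σ'_f = 152.13 > σ'_p = 116 kPa, so the stress path crosses the preconsolidation pressure — recompression up to σ'_p, then virgin compression beyond:
S_c = H/(1+e₀)·[C_r·log₁₀(σ'_p/σ'_0) + C_c·log₁₀(σ'_f/σ'_p)]
    = 2.8/1.85 × [0.051×log₁₀(116/109) + 0.45×log₁₀(152.13/116)]
    = 1.5135 × [0.0013786 + 0.052991] = 0.08229 m

S_c ≈ 0.0823 m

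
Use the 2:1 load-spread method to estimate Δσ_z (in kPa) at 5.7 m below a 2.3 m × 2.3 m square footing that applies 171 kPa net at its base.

By the 2:1 method the load spreads at 1 horizontal : 2 vertical, so at depth z the loaded area has grown by z in each plan dimension:
Δσ = qBL/((B+z)(L+z)) = 171×2.3×2.3/((2.3+5.7)(2.3+5.7)) = 14.134 kPa

Δσ_z ≈ 14.1 kPa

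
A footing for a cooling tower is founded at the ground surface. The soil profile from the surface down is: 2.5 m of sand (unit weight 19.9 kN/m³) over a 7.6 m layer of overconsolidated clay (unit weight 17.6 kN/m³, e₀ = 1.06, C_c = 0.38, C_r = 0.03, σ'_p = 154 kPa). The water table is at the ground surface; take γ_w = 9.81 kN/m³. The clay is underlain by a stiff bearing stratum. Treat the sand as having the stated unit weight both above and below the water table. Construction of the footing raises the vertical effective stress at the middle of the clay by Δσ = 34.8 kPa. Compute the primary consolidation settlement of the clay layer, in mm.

Mid-depth of clay below the ground surface: z = 2.5 + 7.6/2 = 6.3 m.
Total vertical stress at mid-clay: σ_v = 19.9×2.5 + 17.6×3.8 = 116.63 kPa.
Pore pressure: u = 9.81×(6.3 − 0) = 61.803 kPa.
Initial effective stress: σ'_0 = σ_v − u = 116.63 − 61.803 = 54.827 kPa.
Final effective stress: σ'_f = 54.827 + 34.8 = 89.627 kPa.
σ'_f = 89.627 ≤ σ'_p = 154 kPa, so the clay remains overconsolidated and only the recompression index applies:
S_c = C_r·H/(1+e₀)·log₁₀(σ'_f/σ'_0) = 0.03×7.6/2.06×log₁₀(89.627/54.827)
    = 0.11068 × 0.21344 = 0.02362 m

S_c ≈ 23.6 mm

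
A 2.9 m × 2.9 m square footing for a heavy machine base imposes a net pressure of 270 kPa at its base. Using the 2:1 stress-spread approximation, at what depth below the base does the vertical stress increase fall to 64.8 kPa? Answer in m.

z ≈ 3.02 m

2:1 spreading — at depth z the loaded area has grown by z in each plan dimension:
qB²/(B+z)² = Δσ_z ⇒ z = B(√(q/Δσ_z) − 1) = 2.9×(√(270/64.8) − 1) = 3.02 m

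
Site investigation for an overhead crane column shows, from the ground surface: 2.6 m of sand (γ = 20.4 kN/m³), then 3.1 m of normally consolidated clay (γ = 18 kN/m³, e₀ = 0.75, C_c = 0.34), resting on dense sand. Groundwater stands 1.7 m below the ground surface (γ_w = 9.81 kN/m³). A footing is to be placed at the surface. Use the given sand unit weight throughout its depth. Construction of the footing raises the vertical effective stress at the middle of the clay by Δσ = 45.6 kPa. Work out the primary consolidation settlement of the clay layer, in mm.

Mid-depth of clay below the ground surface: z = 2.6 + 3.1/2 = 4.15 m.
Total vertical stress at mid-clay: σ_v = 20.4×2.6 + 18×1.55 = 80.94 kPa.
Pore pressure: u = 9.81×(4.15 − 1.7) = 24.035 kPa.
Initial effective stress: σ'_0 = σ_v − u = 80.94 − 24.035 = 56.905 kPa.
Final effective stress: σ'_f = σ'_0 + Δσ = 56.905 + 45.6 = 102.5 kPa.
Normally consolidated clay, so the full stress increment lies on the virgin compression line:
S_c = C_c·H/(1+e₀)·log₁₀(σ'_f/σ'_0) = 0.34×3.1/(1+0.75)×log₁₀(102.5/56.905)
    = 0.60229 × 0.25557 = 0.1539 m

S_c ≈ 154 mm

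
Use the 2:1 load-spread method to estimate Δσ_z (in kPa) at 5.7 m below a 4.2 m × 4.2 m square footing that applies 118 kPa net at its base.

By the 2:1 method the load spreads at 1 horizontal : 2 vertical, so at depth z the loaded area has grown by z in each plan dimension:
Δσ = qBL/((B+z)(L+z)) = 118×4.2×4.2/((4.2+5.7)(4.2+5.7)) = 21.238 kPa

Δσ_z ≈ 21.2 kPa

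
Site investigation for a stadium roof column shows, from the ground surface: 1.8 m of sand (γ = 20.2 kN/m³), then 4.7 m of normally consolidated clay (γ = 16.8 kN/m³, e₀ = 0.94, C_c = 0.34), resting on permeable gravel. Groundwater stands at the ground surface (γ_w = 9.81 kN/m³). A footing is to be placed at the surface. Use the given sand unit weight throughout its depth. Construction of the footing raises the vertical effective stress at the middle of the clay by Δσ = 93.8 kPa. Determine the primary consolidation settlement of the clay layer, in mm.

S_c ≈ 465 mm

Mid-depth of clay below the ground surface: z = 1.8 + 4.7/2 = 4.15 m.
Total vertical stress at mid-clay: σ_v = 20.2×1.8 + 16.8×2.35 = 75.84 kPa.
Pore pressure: u = 9.81×(4.15 − 0) = 40.712 kPa.
Initial effective stress: σ'_0 = σ_v − u = 75.84 − 40.712 = 35.128 kPa.
Final effective stress: σ'_f = σ'_0 + Δσ = 35.128 + 93.8 = 128.93 kPa.
Normally consolidated clay, so the full stress increment lies on the virgin compression line:
S_c = C_c·H/(1+e₀)·log₁₀(σ'_f/σ'_0) = 0.34×4.7/(1+0.94)×log₁₀(128.93/35.128)
    = 0.82371 × 0.5647 = 0.4651 m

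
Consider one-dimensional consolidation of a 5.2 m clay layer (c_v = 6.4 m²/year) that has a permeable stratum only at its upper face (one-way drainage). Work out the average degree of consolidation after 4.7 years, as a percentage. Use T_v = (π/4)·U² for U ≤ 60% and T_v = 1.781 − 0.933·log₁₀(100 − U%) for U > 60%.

U ≈ 94.8 %

Drainage path length: H_d = H = 5.2 m (single drainage).
T_v = c_v·t/H_d² = 6.4×4.7/5.2² = 1.1124.
T_v = 1.1124 corresponds to the U > 60% branch:
U = 1 − 10^((1.781 − T_v)/0.933)/100 = 0.9479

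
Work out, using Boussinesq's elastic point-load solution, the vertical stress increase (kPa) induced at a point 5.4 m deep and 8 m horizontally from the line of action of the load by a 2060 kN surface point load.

Boussinesq vertical stress below a point load on an elastic half-space:
Δσ_z = 3P/(2πz²) · [1 + (r/z)²]^(−5/2)
r/z = 8/5.4 = 1.4815; [1+(r/z)²]^(−5/2) = 0.054814.
Δσ_z = 3×2060/(2π×5.4²) × 0.054814 = 33.73 × 0.054814 = 1.849 kPa

Δσ_z ≈ 1.85 kPa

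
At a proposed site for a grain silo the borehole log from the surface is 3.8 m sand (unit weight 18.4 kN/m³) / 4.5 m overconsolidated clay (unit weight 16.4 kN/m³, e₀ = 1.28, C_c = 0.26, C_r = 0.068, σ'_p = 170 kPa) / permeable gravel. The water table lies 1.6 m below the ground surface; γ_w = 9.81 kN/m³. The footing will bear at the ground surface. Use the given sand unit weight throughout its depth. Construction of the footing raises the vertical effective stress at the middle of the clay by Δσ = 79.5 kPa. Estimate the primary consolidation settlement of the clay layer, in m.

S_c ≈ 0.0475 m

Mid-depth of clay below the ground surface: z = 3.8 + 4.5/2 = 6.05 m.
Total vertical stress at mid-clay: σ_v = 18.4×3.8 + 16.4×2.25 = 106.82 kPa.
Pore pressure: u = 9.81×(6.05 − 1.6) = 43.655 kPa.
Initial effective stress: σ'_0 = σ_v − u = 106.82 − 43.655 = 63.165 kPa.
Final effective stress: σ'_f = 63.165 + 79.5 = 142.66 kPa.
σ'_f = 142.66 ≤ σ'_p = 170 kPa, so the clay remains overconsolidated and only the recompression index applies:
S_c = C_r·H/(1+e₀)·log₁₀(σ'_f/σ'_0) = 0.068×4.5/2.28×log₁₀(142.66/63.165)
    = 0.13421 × 0.35383 = 0.04749 m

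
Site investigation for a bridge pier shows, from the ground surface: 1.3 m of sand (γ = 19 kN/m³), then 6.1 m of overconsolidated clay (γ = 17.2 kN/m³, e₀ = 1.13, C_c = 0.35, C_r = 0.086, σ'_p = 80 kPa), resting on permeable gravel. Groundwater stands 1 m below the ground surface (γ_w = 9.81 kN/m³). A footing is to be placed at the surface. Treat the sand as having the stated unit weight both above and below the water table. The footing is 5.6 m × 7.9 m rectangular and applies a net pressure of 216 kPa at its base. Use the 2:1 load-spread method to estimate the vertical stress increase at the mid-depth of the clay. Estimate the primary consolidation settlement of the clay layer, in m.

S_c ≈ 0.249 m

Mid-depth of clay below the ground surface: z = 1.3 + 6.1/2 = 4.35 m.
Total vertical stress at mid-clay: σ_v = 19×1.3 + 17.2×3.05 = 77.16 kPa.
Pore pressure: u = 9.81×(4.35 − 1) = 32.864 kPa.
Initial effective stress: σ'_0 = σ_v − u = 77.16 − 32.864 = 44.296 kPa.
Stress increase at mid-clay by the 2:1 spreading method:
Δσ = qBL/((B+z)(L+z)) = 216×5.6×7.9/((5.6+4.35)(7.9+4.35)) = 78.399 kPa
Final effective stress: σ'_f = 44.296 + 78.399 = 122.69 kPa.
σ'_f = 122.69 > σ'_p = 80 kPa, so the stress path crosses the preconsolidation pressure — recompression up to σ'_p, then virgin compression beyond:
S_c = H/(1+e₀)·[C_r·log₁₀(σ'_p/σ'_0) + C_c·log₁₀(σ'_f/σ'_p)]
    = 6.1/2.13 × [0.086×log₁₀(80/44.296) + 0.35×log₁₀(122.69/80)]
    = 2.8638 × [0.022078 + 0.065002] = 0.2494 m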